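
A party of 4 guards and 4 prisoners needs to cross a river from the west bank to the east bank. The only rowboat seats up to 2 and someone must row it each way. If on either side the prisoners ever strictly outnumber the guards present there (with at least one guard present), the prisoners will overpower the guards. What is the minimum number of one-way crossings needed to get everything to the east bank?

impossible

Following every safe sequence of crossings from the start, the most of the 8 that can be at the east bank as the rowboat arrives there on crossings 1, 3, 5 is 2, 3, 4 respectively; the best ever achieved is 4 of 8.
From crossing 7 on, no configuration arises that was not already reachable earlier: only 11 distinct safe configurations (who is on which side, and where the rowboat is) can ever be reached, none of them has everyone across, and every continuation just revisits them. They are: 0 guards + 0 prisoners across (rowboat back at the start); 0 guards + 1 prisoner across (rowboat there); 0 guards + 1 prisoner across (rowboat back at the start); 0 guards + 2 prisoners across (rowboat there); 0 guards + 2 prisoners across (rowboat back at the start); 0 guards + 3 prisoners across (rowboat there); 0 guards + 3 prisoners across (rowboat back at the start); 0 guards + 4 prisoners across (rowboat there); 1 guard + 1 prisoner across (rowboat there); 1 guard + 1 prisoner across (rowboat back at the start); 2 guards + 2 prisoners across (rowboat there). So no valid plan exists.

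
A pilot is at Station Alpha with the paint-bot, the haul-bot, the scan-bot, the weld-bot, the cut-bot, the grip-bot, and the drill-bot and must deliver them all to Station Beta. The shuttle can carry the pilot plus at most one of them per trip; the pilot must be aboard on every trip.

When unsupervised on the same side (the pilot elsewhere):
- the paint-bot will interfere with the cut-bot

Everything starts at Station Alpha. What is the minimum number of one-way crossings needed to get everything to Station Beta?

Counting alone: the pilot can take at most 1 across per trip to Station Beta, so moving all 7 needs at least 7 loaded trips out, with a return between consecutive ones — at least 13 crossings.
The plan below uses exactly 13 crossings, so it is optimal:
1. Pilot goes to Station Beta with the paint-bot.  [Station Alpha: the cut-bot, the drill-bot, the grip-bot, the haul-bot, the scan-bot, the weld-bot | Station Beta: the paint-bot]
2. Pilot goes back to Station Alpha alone.  [Station Alpha: the cut-bot, the drill-bot, the grip-bot, the haul-bot, the scan-bot, the weld-bot | Station Beta: the paint-bot]
3. Pilot goes to Station Beta with the haul-bot.  [Station Alpha: the cut-bot, the drill-bot, the grip-bot, the scan-bot, the weld-bot | Station Beta: the haul-bot, the paint-bot]
4. Pilot goes back to Station Alpha alone.  [Station Alpha: the cut-bot, the drill-bot, the grip-bot, the scan-bot, the weld-bot | Station Beta: the haul-bot, the paint-bot]
5. Pilot goes to Station Beta with the scan-bot.  [Station Alpha: the cut-bot, the drill-bot, the grip-bot, the weld-bot | Station Beta: the haul-bot, the paint-bot, the scan-bot]
6. Pilot goes back to Station Alpha alone.  [Station Alpha: the cut-bot, the drill-bot, the grip-bot, the weld-bot | Station Beta: the haul-bot, the paint-bot, the scan-bot]
7. Pilot goes to Station Beta with the weld-bot.  [Station Alpha: the cut-bot, the drill-bot, the grip-bot | Station Beta: the haul-bot, the paint-bot, the scan-bot, the weld-bot]
8. Pilot goes back to Station Alpha alone.  [Station Alpha: the cut-bot, the drill-bot, the grip-bot | Station Beta: the haul-bot, the paint-bot, the scan-bot, the weld-bot]
9. Pilot goes to Station Beta with the grip-bot.  [Station Alpha: the cut-bot, the drill-bot | Station Beta: the grip-bot, the haul-bot, the paint-bot, the scan-bot, the weld-bot]
10. Pilot goes back to Station Alpha alone.  [Station Alpha: the cut-bot, the drill-bot | Station Beta: the grip-bot, the haul-bot, the paint-bot, the scan-bot, the weld-bot]
11. Pilot goes to Station Beta with the drill-bot.  [Station Alpha: the cut-bot | Station Beta: the drill-bot, the grip-bot, the haul-bot, the paint-bot, the scan-bot, the weld-bot]
12. Pilot goes back to Station Alpha alone.  [Station Alpha: the cut-bot | Station Beta: the drill-bot, the grip-bot, the haul-bot, the paint-bot, the scan-bot, the weld-bot]
13. Pilot goes to Station Beta with the cut-bot.  [Station Alpha: — | Station Beta: the cut-bot, the drill-bot, the grip-bot, the haul-bot, the paint-bot, the scan-bot, the weld-bot]

13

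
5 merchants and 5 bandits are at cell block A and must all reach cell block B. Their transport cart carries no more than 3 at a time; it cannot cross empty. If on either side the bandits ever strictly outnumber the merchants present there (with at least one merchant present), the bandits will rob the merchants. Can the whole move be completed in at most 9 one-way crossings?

No

Counting alone: each trip to cell block B takes at most 3 across and each return brings at least 1 back, so after t trips out (and t−1 returns) at most 3t − (t−1) of the 10 are across; that first reaches 10 at t = 5, so at least 9 crossings are needed.
The safety rule pushes this higher. Following every safe sequence of crossings, the most of the 10 that can be at cell block B as the transport cart arrives there on crossing 9 is 9 — never all 10.
So the move cannot be finished within 9 crossings. (The shortest complete plan takes 11:)
1. 2 bandits → cell block B.  (cell block A: 5M 3B; cell block B: 0M 2B)
2. 1 bandit ← cell block A.  (cell block A: 5M 4B; cell block B: 0M 1B)
3. 3 bandits → cell block B.  (cell block A: 5M 1B; cell block B: 0M 4B)
4. 1 bandit ← cell block A.  (cell block A: 5M 2B; cell block B: 0M 3B)
5. 3 merchants → cell block B.  (cell block A: 2M 2B; cell block B: 3M 3B)
6. 1 merchant and 1 bandit ← cell block A.  (cell block A: 3M 3B; cell block B: 2M 2B)
7. 3 merchants → cell block B.  (cell block A: 0M 3B; cell block B: 5M 2B)
8. 1 bandit ← cell block A.  (cell block A: 0M 4B; cell block B: 5M 1B)
9. 2 bandits → cell block B.  (cell block A: 0M 2B; cell block B: 5M 3B)
10. 1 bandit ← cell block A.  (cell block A: 0M 3B; cell block B: 5M 2B)
11. 3 bandits → cell block B.  (cell block A: 0M 0B; cell block B: 5M 5B)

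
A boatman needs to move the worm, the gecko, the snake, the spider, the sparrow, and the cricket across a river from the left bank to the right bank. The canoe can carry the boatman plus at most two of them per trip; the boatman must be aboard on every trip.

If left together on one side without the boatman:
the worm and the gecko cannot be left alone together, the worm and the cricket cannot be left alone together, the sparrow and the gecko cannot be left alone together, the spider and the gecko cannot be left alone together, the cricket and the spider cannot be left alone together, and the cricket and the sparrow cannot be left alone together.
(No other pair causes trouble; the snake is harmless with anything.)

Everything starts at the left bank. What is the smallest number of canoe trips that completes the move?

Counting alone: the boatman can take at most 2 across per trip to the right bank, so moving all 6 needs at least 3 loaded trips out, with a return between consecutive ones — at least 5 crossings.
The safety rule pushes this higher. Following every safe sequence of crossings, the most of the 6 that can be at the right bank as the canoe arrives there on crossing 5 is 5 — never all 6.
So no plan with fewer than 7 crossings exists, and this one achieves 7:
1. Boatman goes to the right bank with the cricket and the gecko.  [the left bank: the snake, the sparrow, the spider, the worm | the right bank: the cricket, the gecko]
2. Boatman goes back to the left bank alone.  [the left bank: the snake, the sparrow, the spider, the worm | the right bank: the cricket, the gecko]
3. Boatman goes to the right bank with the snake and the worm.  [the left bank: the sparrow, the spider | the right bank: the cricket, the gecko, the snake, the worm]
4. Boatman goes back to the left bank with the cricket and the gecko.  [the left bank: the cricket, the gecko, the sparrow, the spider | the right bank: the snake, the worm]
5. Boatman goes to the right bank with the sparrow and the spider.  [the left bank: the cricket, the gecko | the right bank: the snake, the sparrow, the spider, the worm]
6. Boatman goes back to the left bank alone.  [the left bank: the cricket, the gecko | the right bank: the snake, the sparrow, the spider, the worm]
7. Boatman goes to the right bank with the cricket and the gecko.  [the left bank: — | the right bank: the cricket, the gecko, the snake, the sparrow, the spider, the worm]

7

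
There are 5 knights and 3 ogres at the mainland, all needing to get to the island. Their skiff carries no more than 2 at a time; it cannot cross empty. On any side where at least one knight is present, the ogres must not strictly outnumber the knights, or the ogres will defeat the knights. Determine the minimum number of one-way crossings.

Counting alone: each trip to the island takes at most 2 across and each return brings at least 1 back, so after t trips out (and t−1 returns) at most 2t − (t−1) of the 8 are across; that first reaches 8 at t = 7, so at least 13 crossings are needed.
The plan below uses exactly 13 crossings, so it is optimal:
1. 2 ogres → the island.  (the mainland: 5K 1O; the island: 0K 2O)
2. 1 ogre ← the mainland.  (the mainland: 5K 2O; the island: 0K 1O)
3. 2 ogres → the island.  (the mainland: 5K 0O; the island: 0K 3O)
4. 1 ogre ← the mainland.  (the mainland: 5K 1O; the island: 0K 2O)
5. 2 knights → the island.  (the mainland: 3K 1O; the island: 2K 2O)
6. 1 ogre ← the mainland.  (the mainland: 3K 2O; the island: 2K 1O)
7. 1 knight and 1 ogre → the island.  (the mainland: 2K 1O; the island: 3K 2O)
8. 1 ogre ← the mainland.  (the mainland: 2K 2O; the island: 3K 1O)
9. 2 ogres → the island.  (the mainland: 2K 0O; the island: 3K 3O)
10. 1 ogre ← the mainland.  (the mainland: 2K 1O; the island: 3K 2O)
11. 1 knight and 1 ogre → the island.  (the mainland: 1K 0O; the island: 4K 3O)
12. 1 ogre ← the mainland.  (the mainland: 1K 1O; the island: 4K 2O)
13. 1 knight and 1 ogre → the island.  (the mainland: 0K 0O; the island: 5K 3O)

13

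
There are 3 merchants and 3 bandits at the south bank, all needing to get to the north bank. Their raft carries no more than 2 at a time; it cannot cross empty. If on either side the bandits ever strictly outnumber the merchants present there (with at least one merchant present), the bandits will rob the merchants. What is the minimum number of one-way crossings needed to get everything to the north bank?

Counting alone: each trip to the north bank takes at most 2 across and each return brings at least 1 back, so after t trips out (and t−1 returns) at most 2t − (t−1) of the 6 are across; that first reaches 6 at t = 5, so at least 9 crossings are needed.
The safety rule pushes this higher. Following every safe sequence of crossings, the most of the 6 that can be at the north bank as the raft arrives there on crossing 9 is 5 — never all 6.
So no plan with fewer than 11 crossings exists, and this one achieves 11:
1. 2 bandits → the north bank.  (the south bank: 3M 1B; the north bank: 0M 2B)
2. 1 bandit ← the south bank.  (the south bank: 3M 2B; the north bank: 0M 1B)
3. 2 bandits → the north bank.  (the south bank: 3M 0B; the north bank: 0M 3B)
4. 1 bandit ← the south bank.  (the south bank: 3M 1B; the north bank: 0M 2B)
5. 2 merchants → the north bank.  (the south bank: 1M 1B; the north bank: 2M 2B)
6. 1 merchant and 1 bandit ← the south bank.  (the south bank: 2M 2B; the north bank: 1M 1B)
7. 2 merchants → the north bank.  (the south bank: 0M 2B; the north bank: 3M 1B)
8. 1 bandit ← the south bank.  (the south bank: 0M 3B; the north bank: 3M 0B)
9. 2 bandits → the north bank.  (the south bank: 0M 1B; the north bank: 3M 2B)
10. 1 bandit ← the south bank.  (the south bank: 0M 2B; the north bank: 3M 1B)
11. 2 bandits → the north bank.  (the south bank: 0M 0B; the north bank: 3M 3B)

11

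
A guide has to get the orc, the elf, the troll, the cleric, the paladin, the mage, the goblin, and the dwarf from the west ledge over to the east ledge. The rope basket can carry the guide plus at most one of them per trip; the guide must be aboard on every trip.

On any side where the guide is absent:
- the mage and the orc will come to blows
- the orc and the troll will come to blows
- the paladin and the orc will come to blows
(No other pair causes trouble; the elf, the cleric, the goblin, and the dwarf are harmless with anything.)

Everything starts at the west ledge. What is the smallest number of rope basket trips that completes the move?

impossible

Following every safe sequence of crossings from the start, the most of the 8 that can be at the east ledge as the rope basket arrives there on crossings 1, 3, 5, 7, 9, 11 is 1, 2, 3, 4, 5, 6 respectively; the best ever achieved is 6 of 8.
From crossing 13 on, no configuration arises that was not already reachable earlier: only 144 distinct safe configurations (who is on which side, and where the rope basket is) can ever be reached, none of them has everyone across, and every continuation just revisits them. So no valid plan exists.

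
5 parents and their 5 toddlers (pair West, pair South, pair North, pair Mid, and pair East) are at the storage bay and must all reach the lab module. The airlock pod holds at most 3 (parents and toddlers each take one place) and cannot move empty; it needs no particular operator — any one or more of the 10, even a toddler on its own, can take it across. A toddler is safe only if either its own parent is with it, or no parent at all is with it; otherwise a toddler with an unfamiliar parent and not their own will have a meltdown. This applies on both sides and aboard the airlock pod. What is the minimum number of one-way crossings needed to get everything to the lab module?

11

Counting alone: each trip to the lab module takes at most 3 across and each return brings at least 1 back, so after t trips out (and t−1 returns) at most 3t − (t−1) of the 10 are across; that first reaches 10 at t = 5, so at least 9 crossings are needed.
The safety rule pushes this higher. Following every safe sequence of crossings, the most of the 10 that can be at the lab module as the airlock pod arrives there on crossing 9 is 9 — never all 10.
So no plan with fewer than 11 crossings exists, and this one achieves 11:
1. parent West and toddler West cross → the lab module.
2. parent West crosses ← the storage bay.
3. toddler Mid, toddler North, and toddler South cross → the lab module.
4. toddler West crosses ← the storage bay.
5. parent Mid, parent North, and parent South cross → the lab module.
6. parent South and toddler South cross ← the storage bay.
7. parent East, parent South, and parent West cross → the lab module.
8. toddler North crosses ← the storage bay.
9. toddler South and toddler West cross → the lab module.
10. toddler West crosses ← the storage bay.
11. toddler East, toddler North, and toddler West cross → the lab module.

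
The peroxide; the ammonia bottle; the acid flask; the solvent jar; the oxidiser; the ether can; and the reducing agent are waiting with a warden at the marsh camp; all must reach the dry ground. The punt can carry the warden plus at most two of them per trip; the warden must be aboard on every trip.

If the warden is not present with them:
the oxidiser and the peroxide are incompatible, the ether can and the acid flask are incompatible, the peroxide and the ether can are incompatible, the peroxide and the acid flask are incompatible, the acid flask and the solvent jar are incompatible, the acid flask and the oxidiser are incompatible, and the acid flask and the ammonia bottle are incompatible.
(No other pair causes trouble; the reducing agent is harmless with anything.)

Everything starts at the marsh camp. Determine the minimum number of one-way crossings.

11

Counting alone: the warden can take at most 2 across per trip to the dry ground, so moving all 7 needs at least 4 loaded trips out, with a return between consecutive ones — at least 7 crossings.
The safety rule pushes this higher. Following every safe sequence of crossings, the most of the 7 that can be at the dry ground as the punt arrives there on crossings 7, 9 is 5, 6 respectively — never all 7.
So no plan with fewer than 11 crossings exists, and this one achieves 11:
1. Warden goes to the dry ground with the acid flask and the peroxide.  [the marsh camp: the ammonia bottle, the ether can, the oxidiser, the reducing agent, the solvent jar | the dry ground: the acid flask, the peroxide]
2. Warden goes back to the marsh camp with the peroxide.  [the marsh camp: the ammonia bottle, the ether can, the oxidiser, the peroxide, the reducing agent, the solvent jar | the dry ground: the acid flask]
3. Warden goes to the dry ground with the ammonia bottle and the peroxide.  [the marsh camp: the ether can, the oxidiser, the reducing agent, the solvent jar | the dry ground: the acid flask, the ammonia bottle, the peroxide]
4. Warden goes back to the marsh camp with the acid flask.  [the marsh camp: the acid flask, the ether can, the oxidiser, the reducing agent, the solvent jar | the dry ground: the ammonia bottle, the peroxide]
5. Warden goes to the dry ground with the acid flask and the solvent jar.  [the marsh camp: the ether can, the oxidiser, the reducing agent | the dry ground: the acid flask, the ammonia bottle, the peroxide, the solvent jar]
6. Warden goes back to the marsh camp with the acid flask.  [the marsh camp: the acid flask, the ether can, the oxidiser, the reducing agent | the dry ground: the ammonia bottle, the peroxide, the solvent jar]
7. Warden goes to the dry ground with the acid flask and the reducing agent.  [the marsh camp: the ether can, the oxidiser | the dry ground: the acid flask, the ammonia bottle, the peroxide, the reducing agent, the solvent jar]
8. Warden goes back to the marsh camp with the acid flask.  [the marsh camp: the acid flask, the ether can, the oxidiser | the dry ground: the ammonia bottle, the peroxide, the reducing agent, the solvent jar]
9. Warden goes to the dry ground with the ether can and the oxidiser.  [the marsh camp: the acid flask | the dry ground: the ammonia bottle, the ether can, the oxidiser, the peroxide, the reducing agent, the solvent jar]
10. Warden goes back to the marsh camp with the peroxide.  [the marsh camp: the acid flask, the peroxide | the dry ground: the ammonia bottle, the ether can, the oxidiser, the reducing agent, the solvent jar]
11. Warden goes to the dry ground with the acid flask and the peroxide.  [the marsh camp: — | the dry ground: the acid flask, the ammonia bottle, the ether can, the oxidiser, the peroxide, the reducing agent, the solvent jar]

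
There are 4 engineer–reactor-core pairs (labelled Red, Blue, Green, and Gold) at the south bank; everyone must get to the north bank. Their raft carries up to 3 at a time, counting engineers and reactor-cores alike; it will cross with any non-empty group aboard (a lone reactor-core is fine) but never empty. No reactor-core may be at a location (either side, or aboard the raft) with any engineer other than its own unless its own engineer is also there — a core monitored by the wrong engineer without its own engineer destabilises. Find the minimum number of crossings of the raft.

9

Counting alone: each trip to the north bank takes at most 3 across and each return brings at least 1 back, so after t trips out (and t−1 returns) at most 3t − (t−1) of the 8 are across; that first reaches 8 at t = 4, so at least 7 crossings are needed.
The safety rule pushes this higher. Following every safe sequence of crossings, the most of the 8 that can be at the north bank as the raft arrives there on crossing 7 is 7 — never all 8.
So no plan with fewer than 9 crossings exists, and this one achieves 9:
1. engineer Red and reactor-core Red cross → the north bank.
2. engineer Red crosses ← the south bank.
3. engineer Blue, engineer Red, and reactor-core Blue cross → the north bank.
4. engineer Red and reactor-core Red cross ← the south bank.
5. engineer Gold, engineer Green, and engineer Red cross → the north bank.
6. reactor-core Blue crosses ← the south bank.
7. reactor-core Blue and reactor-core Red cross → the north bank.
8. reactor-core Red crosses ← the south bank.
9. reactor-core Gold, reactor-core Green, and reactor-core Red cross → the north bank.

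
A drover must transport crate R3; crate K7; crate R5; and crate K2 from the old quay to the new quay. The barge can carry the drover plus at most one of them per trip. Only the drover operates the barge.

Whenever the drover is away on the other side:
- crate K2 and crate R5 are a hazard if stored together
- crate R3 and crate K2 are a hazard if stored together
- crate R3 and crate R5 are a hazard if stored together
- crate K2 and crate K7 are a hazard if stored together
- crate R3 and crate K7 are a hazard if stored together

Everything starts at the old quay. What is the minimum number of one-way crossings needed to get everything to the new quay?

Whatever the first load, the items left behind include a forbidden pair without the drover. No opening move is safe, so no plan exists.

impossible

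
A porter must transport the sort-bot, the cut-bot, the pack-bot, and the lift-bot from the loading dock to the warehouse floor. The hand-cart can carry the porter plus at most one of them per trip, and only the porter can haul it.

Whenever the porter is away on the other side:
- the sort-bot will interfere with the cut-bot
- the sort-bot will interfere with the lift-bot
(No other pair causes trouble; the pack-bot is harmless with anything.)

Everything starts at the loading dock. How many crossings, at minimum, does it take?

Counting alone: the porter can take at most 1 across per trip to the warehouse floor, so moving all 4 needs at least 4 loaded trips out, with a return between consecutive ones — at least 7 crossings.
The safety rule pushes this higher. Following every safe sequence of crossings, the most of the 4 that can be at the warehouse floor as the hand-cart arrives there on crossing 7 is 3 — never all 4.
So no plan with fewer than 9 crossings exists, and this one achieves 9:
1. Porter goes to the warehouse floor with the sort-bot.
2. Porter goes back to the loading dock alone.
3. Porter goes to the warehouse floor with the cut-bot.
4. Porter goes back to the loading dock with the sort-bot.
5. Porter goes to the warehouse floor with the lift-bot.
6. Porter goes back to the loading dock alone.
7. Porter goes to the warehouse floor with the pack-bot.
8. Porter goes back to the loading dock alone.
9. Porter goes to the warehouse floor with the sort-bot.

9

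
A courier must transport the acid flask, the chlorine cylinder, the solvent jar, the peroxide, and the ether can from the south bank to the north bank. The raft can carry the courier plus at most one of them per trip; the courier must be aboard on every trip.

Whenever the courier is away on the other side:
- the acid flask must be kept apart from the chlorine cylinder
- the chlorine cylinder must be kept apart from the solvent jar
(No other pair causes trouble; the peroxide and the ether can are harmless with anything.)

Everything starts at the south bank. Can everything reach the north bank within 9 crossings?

Counting alone: the courier can take at most 1 across per trip to the north bank, so moving all 5 needs at least 5 loaded trips out, with a return between consecutive ones — at least 9 crossings.
The safety rule pushes this higher. Following every safe sequence of crossings, the most of the 5 that can be at the north bank as the raft arrives there on crossing 9 is 4 — never all 5.
So the move cannot be finished within 9 crossings. (The shortest complete plan takes 11:)
1. Courier goes to the north bank with the chlorine cylinder.
2. Courier goes back to the south bank alone.
3. Courier goes to the north bank with the acid flask.
4. Courier goes back to the south bank with the chlorine cylinder.
5. Courier goes to the north bank with the solvent jar.
6. Courier goes back to the south bank alone.
7. Courier goes to the north bank with the peroxide.
8. Courier goes back to the south bank alone.
9. Courier goes to the north bank with the ether can.
10. Courier goes back to the south bank alone.
11. Courier goes to the north bank with the chlorine cylinder.

No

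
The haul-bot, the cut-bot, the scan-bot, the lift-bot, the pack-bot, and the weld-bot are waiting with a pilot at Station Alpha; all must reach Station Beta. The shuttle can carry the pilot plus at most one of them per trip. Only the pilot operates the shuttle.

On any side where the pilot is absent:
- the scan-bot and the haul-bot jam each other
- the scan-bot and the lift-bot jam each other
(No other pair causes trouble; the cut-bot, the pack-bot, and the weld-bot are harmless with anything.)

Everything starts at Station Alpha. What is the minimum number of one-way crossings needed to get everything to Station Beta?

Counting alone: the pilot can take at most 1 across per trip to Station Beta, so moving all 6 needs at least 6 loaded trips out, with a return between consecutive ones — at least 11 crossings.
The safety rule pushes this higher. Following every safe sequence of crossings, the most of the 6 that can be at Station Beta as the shuttle arrives there on crossing 11 is 5 — never all 6.
So no plan with fewer than 13 crossings exists, and this one achieves 13:
1. Pilot goes to Station Beta with the scan-bot.
2. Pilot goes back to Station Alpha alone.
3. Pilot goes to Station Beta with the haul-bot.
4. Pilot goes back to Station Alpha with the scan-bot.
5. Pilot goes to Station Beta with the lift-bot.
6. Pilot goes back to Station Alpha alone.
7. Pilot goes to Station Beta with the cut-bot.
8. Pilot goes back to Station Alpha alone.
9. Pilot goes to Station Beta with the pack-bot.
10. Pilot goes back to Station Alpha alone.
11. Pilot goes to Station Beta with the weld-bot.
12. Pilot goes back to Station Alpha alone.
13. Pilot goes to Station Beta with the scan-bot.

13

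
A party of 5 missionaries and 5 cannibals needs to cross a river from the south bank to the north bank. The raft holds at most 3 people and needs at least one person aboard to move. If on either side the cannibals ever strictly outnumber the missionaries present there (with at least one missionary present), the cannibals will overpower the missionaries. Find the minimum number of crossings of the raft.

Counting alone: each trip to the north bank takes at most 3 across and each return brings at least 1 back, so after t trips out (and t−1 returns) at most 3t − (t−1) of the 10 are across; that first reaches 10 at t = 5, so at least 9 crossings are needed.
The safety rule pushes this higher. Following every safe sequence of crossings, the most of the 10 that can be at the north bank as the raft arrives there on crossing 9 is 9 — never all 10.
So no plan with fewer than 11 crossings exists, and this one achieves 11:
1. 2 cannibals → the north bank.  (the south bank: 5M 3C; the north bank: 0M 2C)
2. 1 cannibal ← the south bank.  (the south bank: 5M 4C; the north bank: 0M 1C)
3. 3 cannibals → the north bank.  (the south bank: 5M 1C; the north bank: 0M 4C)
4. 1 cannibal ← the south bank.  (the south bank: 5M 2C; the north bank: 0M 3C)
5. 3 missionaries → the north bank.  (the south bank: 2M 2C; the north bank: 3M 3C)
6. 1 missionary and 1 cannibal ← the south bank.  (the south bank: 3M 3C; the north bank: 2M 2C)
7. 3 missionaries → the north bank.  (the south bank: 0M 3C; the north bank: 5M 2C)
8. 1 cannibal ← the south bank.  (the south bank: 0M 4C; the north bank: 5M 1C)
9. 2 cannibals → the north bank.  (the south bank: 0M 2C; the north bank: 5M 3C)
10. 1 cannibal ← the south bank.  (the south bank: 0M 3C; the north bank: 5M 2C)
11. 3 cannibals → the north bank.  (the south bank: 0M 0C; the north bank: 5M 5C)

11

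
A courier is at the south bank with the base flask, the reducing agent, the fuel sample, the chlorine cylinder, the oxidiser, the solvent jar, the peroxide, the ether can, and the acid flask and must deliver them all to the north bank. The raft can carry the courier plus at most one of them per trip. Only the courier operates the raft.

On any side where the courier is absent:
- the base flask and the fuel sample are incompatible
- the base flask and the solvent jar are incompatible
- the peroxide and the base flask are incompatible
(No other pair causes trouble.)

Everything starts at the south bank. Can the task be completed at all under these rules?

No

Following every safe sequence of crossings from the start, the most of the 9 that can be at the north bank as the raft arrives there on crossings 1, 3, 5, 7, 9, 11, 13 is 1, 2, 3, 4, 5, 6, 7 respectively; the best ever achieved is 7 of 9.
From crossing 15 on, no configuration arises that was not already reachable earlier: only 288 distinct safe configurations (who is on which side, and where the raft is) can ever be reached, none of them has everyone across, and every continuation just revisits them. So no valid plan exists.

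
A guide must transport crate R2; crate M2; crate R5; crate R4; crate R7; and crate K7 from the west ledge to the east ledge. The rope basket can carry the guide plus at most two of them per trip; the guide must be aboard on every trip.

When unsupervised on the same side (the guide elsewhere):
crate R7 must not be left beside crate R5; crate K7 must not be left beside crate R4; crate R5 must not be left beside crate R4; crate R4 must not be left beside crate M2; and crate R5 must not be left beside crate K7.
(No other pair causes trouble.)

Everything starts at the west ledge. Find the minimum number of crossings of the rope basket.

Counting alone: the guide can take at most 2 across per trip to the east ledge, so moving all 6 needs at least 3 loaded trips out, with a return between consecutive ones — at least 5 crossings.
The safety rule pushes this higher. Following every safe sequence of crossings, the most of the 6 that can be at the east ledge as the rope basket arrives there on crossings 5, 7 is 4, 5 respectively — never all 6.
So no plan with fewer than 9 crossings exists, and this one achieves 9:
1. Guide goes to the east ledge with crate R4 and crate R5.  [the west ledge: crate K7, crate M2, crate R2, crate R7 | the east ledge: crate R4, crate R5]
2. Guide goes back to the west ledge with crate R5.  [the west ledge: crate K7, crate M2, crate R2, crate R5, crate R7 | the east ledge: crate R4]
3. Guide goes to the east ledge with crate R2 and crate R5.  [the west ledge: crate K7, crate M2, crate R7 | the east ledge: crate R2, crate R4, crate R5]
4. Guide goes back to the west ledge with crate R5.  [the west ledge: crate K7, crate M2, crate R5, crate R7 | the east ledge: crate R2, crate R4]
5. Guide goes to the east ledge with crate M2 and crate R5.  [the west ledge: crate K7, crate R7 | the east ledge: crate M2, crate R2, crate R4, crate R5]
6. Guide goes back to the west ledge with crate R4.  [the west ledge: crate K7, crate R4, crate R7 | the east ledge: crate M2, crate R2, crate R5]
7. Guide goes to the east ledge with crate K7 and crate R7.  [the west ledge: crate R4 | the east ledge: crate K7, crate M2, crate R2, crate R5, crate R7]
8. Guide goes back to the west ledge with crate R5.  [the west ledge: crate R4, crate R5 | the east ledge: crate K7, crate M2, crate R2, crate R7]
9. Guide goes to the east ledge with crate R4 and crate R5.  [the west ledge: — | the east ledge: crate K7, crate M2, crate R2, crate R4, crate R5, crate R7]

9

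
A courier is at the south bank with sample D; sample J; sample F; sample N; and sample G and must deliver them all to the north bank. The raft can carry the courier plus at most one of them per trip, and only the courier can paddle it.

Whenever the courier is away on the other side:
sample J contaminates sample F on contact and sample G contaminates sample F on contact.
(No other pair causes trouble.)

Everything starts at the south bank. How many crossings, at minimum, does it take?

11

Counting alone: the courier can take at most 1 across per trip to the north bank, so moving all 5 needs at least 5 loaded trips out, with a return between consecutive ones — at least 9 crossings.
The safety rule pushes this higher. Following every safe sequence of crossings, the most of the 5 that can be at the north bank as the raft arrives there on crossing 9 is 4 — never all 5.
So no plan with fewer than 11 crossings exists, and this one achieves 11:
1. Courier goes to the north bank with sample F.
2. Courier goes back to the south bank alone.
3. Courier goes to the north bank with sample D.
4. Courier goes back to the south bank alone.
5. Courier goes to the north bank with sample J.
6. Courier goes back to the south bank with sample F.
7. Courier goes to the north bank with sample G.
8. Courier goes back to the south bank alone.
9. Courier goes to the north bank with sample N.
10. Courier goes back to the south bank alone.
11. Courier goes to the north bank with sample F.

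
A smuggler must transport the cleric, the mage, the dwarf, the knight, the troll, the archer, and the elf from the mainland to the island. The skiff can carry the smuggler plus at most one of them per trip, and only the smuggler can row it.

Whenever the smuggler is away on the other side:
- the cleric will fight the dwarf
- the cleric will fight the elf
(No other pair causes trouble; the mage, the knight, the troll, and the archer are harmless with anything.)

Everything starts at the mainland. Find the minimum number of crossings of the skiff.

Counting alone: the smuggler can take at most 1 across per trip to the island, so moving all 7 needs at least 7 loaded trips out, with a return between consecutive ones — at least 13 crossings.
The safety rule pushes this higher. Following every safe sequence of crossings, the most of the 7 that can be at the island as the skiff arrives there on crossing 13 is 6 — never all 7.
So no plan with fewer than 15 crossings exists, and this one achieves 15:
1. Smuggler goes to the island with the cleric.
2. Smuggler goes back to the mainland alone.
3. Smuggler goes to the island with the mage.
4. Smuggler goes back to the mainland alone.
5. Smuggler goes to the island with the dwarf.
6. Smuggler goes back to the mainland with the cleric.
7. Smuggler goes to the island with the elf.
8. Smuggler goes back to the mainland alone.
9. Smuggler goes to the island with the knight.
10. Smuggler goes back to the mainland alone.
11. Smuggler goes to the island with the troll.
12. Smuggler goes back to the mainland alone.
13. Smuggler goes to the island with the archer.
14. Smuggler goes back to the mainland alone.
15. Smuggler goes to the island with the cleric.

15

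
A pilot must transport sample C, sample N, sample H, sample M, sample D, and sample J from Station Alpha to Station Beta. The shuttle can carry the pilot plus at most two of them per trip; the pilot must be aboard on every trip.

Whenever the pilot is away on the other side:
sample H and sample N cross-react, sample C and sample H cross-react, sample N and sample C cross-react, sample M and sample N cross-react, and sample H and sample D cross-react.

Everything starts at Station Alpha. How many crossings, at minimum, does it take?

9

Counting alone: the pilot can take at most 2 across per trip to Station Beta, so moving all 6 needs at least 3 loaded trips out, with a return between consecutive ones — at least 5 crossings.
The safety rule pushes this higher. Following every safe sequence of crossings, the most of the 6 that can be at Station Beta as the shuttle arrives there on crossings 5, 7 is 4, 5 respectively — never all 6.
So no plan with fewer than 9 crossings exists, and this one achieves 9:
1. Pilot goes to Station Beta with sample H and sample N.
2. Pilot goes back to Station Alpha with sample N.
3. Pilot goes to Station Beta with sample C and sample M.
4. Pilot goes back to Station Alpha with sample C.
5. Pilot goes to Station Beta with sample C and sample D.
6. Pilot goes back to Station Alpha with sample H.
7. Pilot goes to Station Beta with sample J and sample N.
8. Pilot goes back to Station Alpha with sample N.
9. Pilot goes to Station Beta with sample H and sample N.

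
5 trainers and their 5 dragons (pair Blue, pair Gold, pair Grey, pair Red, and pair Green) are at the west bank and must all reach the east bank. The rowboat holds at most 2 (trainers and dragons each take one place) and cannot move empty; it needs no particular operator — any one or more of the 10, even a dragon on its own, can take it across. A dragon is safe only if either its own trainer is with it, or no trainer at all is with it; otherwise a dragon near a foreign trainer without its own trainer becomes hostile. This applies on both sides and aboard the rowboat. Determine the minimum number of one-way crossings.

impossible

Following every safe sequence of crossings from the start, the most of the 10 that can be at the east bank as the rowboat arrives there on crossings 1, 3, 5, 7 is 2, 3, 4, 5 respectively; the best ever achieved is 5 of 10.
From crossing 9 on, no configuration arises that was not already reachable earlier: only 82 distinct safe configurations (who is on which side, and where the rowboat is) can ever be reached, none of them has everyone across, and every continuation just revisits them. So no valid plan exists.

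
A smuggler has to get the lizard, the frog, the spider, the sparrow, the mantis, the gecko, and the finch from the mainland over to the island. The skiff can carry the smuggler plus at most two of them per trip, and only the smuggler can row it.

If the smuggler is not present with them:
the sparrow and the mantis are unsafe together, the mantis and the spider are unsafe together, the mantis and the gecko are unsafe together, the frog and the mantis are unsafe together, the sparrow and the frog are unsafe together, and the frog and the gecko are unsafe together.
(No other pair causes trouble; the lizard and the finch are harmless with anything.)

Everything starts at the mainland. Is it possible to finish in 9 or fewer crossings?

No

Counting alone: the smuggler can take at most 2 across per trip to the island, so moving all 7 needs at least 4 loaded trips out, with a return between consecutive ones — at least 7 crossings.
The safety rule pushes this higher. Following every safe sequence of crossings, the most of the 7 that can be at the island as the skiff arrives there on crossings 7, 9 is 5, 6 respectively — never all 7.
So the move cannot be finished within 9 crossings. (The shortest complete plan takes 11:)
1. Smuggler goes to the island with the frog and the mantis.  [the mainland: the finch, the gecko, the lizard, the sparrow, the spider | the island: the frog, the mantis]
2. Smuggler goes back to the mainland with the frog.  [the mainland: the finch, the frog, the gecko, the lizard, the sparrow, the spider | the island: the mantis]
3. Smuggler goes to the island with the frog and the lizard.  [the mainland: the finch, the gecko, the sparrow, the spider | the island: the frog, the lizard, the mantis]
4. Smuggler goes back to the mainland with the frog.  [the mainland: the finch, the frog, the gecko, the sparrow, the spider | the island: the lizard, the mantis]
5. Smuggler goes to the island with the frog and the spider.  [the mainland: the finch, the gecko, the sparrow | the island: the frog, the lizard, the mantis, the spider]
6. Smuggler goes back to the mainland with the mantis.  [the mainland: the finch, the gecko, the mantis, the sparrow | the island: the frog, the lizard, the spider]
7. Smuggler goes to the island with the gecko and the sparrow.  [the mainland: the finch, the mantis | the island: the frog, the gecko, the lizard, the sparrow, the spider]
8. Smuggler goes back to the mainland with the frog.  [the mainland: the finch, the frog, the mantis | the island: the gecko, the lizard, the sparrow, the spider]
9. Smuggler goes to the island with the finch and the frog.  [the mainland: the mantis | the island: the finch, the frog, the gecko, the lizard, the sparrow, the spider]
10. Smuggler goes back to the mainland with the frog.  [the mainland: the frog, the mantis | the island: the finch, the gecko, the lizard, the sparrow, the spider]
11. Smuggler goes to the island with the frog and the mantis.  [the mainland: — | the island: the finch, the frog, the gecko, the lizard, the mantis, the sparrow, the spider]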